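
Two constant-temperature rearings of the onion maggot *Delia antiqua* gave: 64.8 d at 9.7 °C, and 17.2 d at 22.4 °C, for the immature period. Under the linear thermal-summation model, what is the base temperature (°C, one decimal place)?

5.1 °C

Equal thermal constants: D₁(T₁ − T_b) = D₂(T₂ − T_b).
64.8·(9.7 − T_b) = 17.2·(22.4 − T_b)
T_b = (64.8·9.7 − 17.2·22.4) / (64.8 − 17.2) = 243.28 / 47.6 = 5.111 °C ≈ 5.1 °C.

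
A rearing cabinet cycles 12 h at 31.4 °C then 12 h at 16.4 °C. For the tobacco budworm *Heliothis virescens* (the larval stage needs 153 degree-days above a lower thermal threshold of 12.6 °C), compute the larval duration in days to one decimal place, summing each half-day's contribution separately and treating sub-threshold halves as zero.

Day half: max(0, 31.4 − 12.6) × 0.5 = 18.8 × 0.5 = 9.40 DD.
Night half: max(0, 16.4 − 12.6) × 0.5 = 3.8 × 0.5 = 1.90 DD.
Per 24 h: 11.30 DD/day.
Duration = 153 / 11.30 = 13.540 ≈ 13.5 days.

13.5 days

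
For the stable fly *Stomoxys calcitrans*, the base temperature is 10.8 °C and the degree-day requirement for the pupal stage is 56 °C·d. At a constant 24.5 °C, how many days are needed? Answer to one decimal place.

4.1 days

Daily accumulation = 24.5 − 10.8 = 13.7 DD/day.
Duration = 56 / 13.7 = 4.088 ≈ 4.1 days.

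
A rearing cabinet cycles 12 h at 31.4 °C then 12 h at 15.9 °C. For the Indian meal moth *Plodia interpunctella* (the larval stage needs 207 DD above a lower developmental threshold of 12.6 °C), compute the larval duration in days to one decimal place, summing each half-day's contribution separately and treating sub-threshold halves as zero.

18.7 days

Day half: max(0, 31.4 − 12.6) × 0.5 = 18.8 × 0.5 = 9.40 DD.
Night half: max(0, 15.9 − 12.6) × 0.5 = 3.3 × 0.5 = 1.65 DD.
Per 24 h: 11.05 DD/day.
Duration = 207 / 11.05 = 18.733 ≈ 18.7 days.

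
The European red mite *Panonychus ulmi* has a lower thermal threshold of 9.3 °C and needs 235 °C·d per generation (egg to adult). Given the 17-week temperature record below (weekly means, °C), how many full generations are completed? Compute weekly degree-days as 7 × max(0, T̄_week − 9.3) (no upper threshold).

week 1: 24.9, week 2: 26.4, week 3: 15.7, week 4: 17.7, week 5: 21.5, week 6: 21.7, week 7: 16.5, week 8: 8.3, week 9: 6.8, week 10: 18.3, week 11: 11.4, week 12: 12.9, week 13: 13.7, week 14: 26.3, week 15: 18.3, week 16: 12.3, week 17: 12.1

3 generations

Weekly DD (7 × max(0, T̄ − 9.3)): 109.2, 119.7, 44.8, 58.8, 85.4, 86.8, 50.4, 0.0, 0.0, 63.0, 14.7, 25.2, 30.8, 119.0, 63.0, 21.0, 19.6.
Season total = 911.4 DD.
Complete generations = ⌊911.4 / 235⌋ = 3.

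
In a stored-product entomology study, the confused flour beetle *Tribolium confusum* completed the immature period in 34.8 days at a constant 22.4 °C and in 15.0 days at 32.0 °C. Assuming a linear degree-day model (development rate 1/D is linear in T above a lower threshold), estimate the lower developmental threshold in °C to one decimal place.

Equal thermal constants: D₁(T₁ − T_b) = D₂(T₂ − T_b).
34.8·(22.4 − T_b) = 15.0·(32.0 − T_b)
T_b = (34.8·22.4 − 15.0·32.0) / (34.8 − 15.0) = 299.52 / 19.8 = 15.127 °C ≈ 15.1 °C.

15.1 °C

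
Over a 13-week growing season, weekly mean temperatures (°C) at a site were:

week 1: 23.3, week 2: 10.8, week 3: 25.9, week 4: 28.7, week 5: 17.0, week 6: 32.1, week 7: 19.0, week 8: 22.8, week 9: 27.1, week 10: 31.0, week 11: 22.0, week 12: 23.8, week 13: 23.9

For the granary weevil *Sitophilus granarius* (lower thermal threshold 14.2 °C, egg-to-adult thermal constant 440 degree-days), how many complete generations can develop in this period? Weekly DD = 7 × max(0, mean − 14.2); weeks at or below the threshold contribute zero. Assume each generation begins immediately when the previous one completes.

2 generations

Weekly DD (7 × max(0, T̄ − 14.2)): 63.7, 0.0, 81.9, 101.5, 19.6, 125.3, 33.6, 60.2, 90.3, 117.6, 54.6, 67.2, 67.9.
Season total = 883.4 DD.
Complete generations = ⌊883.4 / 440⌋ = 2.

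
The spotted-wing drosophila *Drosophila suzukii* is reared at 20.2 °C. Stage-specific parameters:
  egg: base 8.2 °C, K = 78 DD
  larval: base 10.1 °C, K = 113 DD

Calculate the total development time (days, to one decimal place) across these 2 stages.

egg: 78 / (20.2 − 8.2) = 78 / 12.0 = 6.500 d.
larval: 113 / (20.2 − 10.1) = 113 / 10.1 = 11.188 d.
Sum = 17.688 ≈ 17.7 days.

17.7 days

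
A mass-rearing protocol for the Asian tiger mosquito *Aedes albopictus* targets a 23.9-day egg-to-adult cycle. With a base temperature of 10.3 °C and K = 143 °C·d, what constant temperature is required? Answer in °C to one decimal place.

Required daily accumulation = 143 / 23.9 = 5.983 DD/day.
T = T_base + 5.983 = 10.3 + 5.983 = 16.283 ≈ 16.3 °C.

16.3 °C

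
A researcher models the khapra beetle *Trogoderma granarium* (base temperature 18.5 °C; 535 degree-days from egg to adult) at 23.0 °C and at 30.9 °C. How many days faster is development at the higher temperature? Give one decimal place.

75.7 days

At 23.0 °C: 535 / (23.0 − 18.5) = 535 / 4.5 = 118.889 d.
At 30.9 °C: 535 / (30.9 − 18.5) = 535 / 12.4 = 43.145 d.
Difference = |118.889 − 43.145| = 75.744 ≈ 75.7 days.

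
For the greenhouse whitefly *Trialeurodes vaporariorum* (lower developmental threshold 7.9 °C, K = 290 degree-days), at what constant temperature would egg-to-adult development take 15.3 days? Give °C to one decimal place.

26.9 °C

Required daily accumulation = 290 / 15.3 = 18.954 DD/day.
T = T_base + 18.954 = 7.9 + 18.954 = 26.854 ≈ 26.9 °C.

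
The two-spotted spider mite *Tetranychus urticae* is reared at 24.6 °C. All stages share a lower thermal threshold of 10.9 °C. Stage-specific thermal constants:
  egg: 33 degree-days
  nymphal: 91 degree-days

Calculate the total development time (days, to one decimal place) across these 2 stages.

Daily accumulation at 24.6 °C = 24.6 − 10.9 = 13.7 DD/day.
Total K = 33 + 91 = 124 DD.
Total duration = 124 / 13.7 = 9.051 ≈ 9.1 days.

9.1 days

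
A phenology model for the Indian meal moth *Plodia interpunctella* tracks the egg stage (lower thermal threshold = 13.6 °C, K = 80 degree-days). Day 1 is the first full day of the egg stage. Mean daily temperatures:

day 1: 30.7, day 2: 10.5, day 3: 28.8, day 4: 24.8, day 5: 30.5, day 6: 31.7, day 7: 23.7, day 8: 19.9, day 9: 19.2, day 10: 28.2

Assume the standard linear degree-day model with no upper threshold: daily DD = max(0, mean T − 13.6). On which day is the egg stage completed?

day 7

Daily DD above 13.6 °C: 17.1, 0.0, 15.2, 11.2, 16.9, 18.1, 10.1, 6.3, 5.6, 14.6.
Cumulative: 17.1, 17.1, 32.3, 43.5, 60.4, 78.5, 88.6, 94.9, 100.5, 115.1.
The total first reaches 80 DD on day 7.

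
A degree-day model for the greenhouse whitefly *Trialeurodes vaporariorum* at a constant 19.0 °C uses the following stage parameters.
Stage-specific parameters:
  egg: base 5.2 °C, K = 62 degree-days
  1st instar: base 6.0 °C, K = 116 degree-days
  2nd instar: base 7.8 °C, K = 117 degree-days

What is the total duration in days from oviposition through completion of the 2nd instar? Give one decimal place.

egg: 62 / (19.0 − 5.2) = 62 / 13.8 = 4.493 d.
1st instar: 116 / (19.0 − 6.0) = 116 / 13.0 = 8.923 d.
2nd instar: 117 / (19.0 − 7.8) = 117 / 11.2 = 10.446 d.
Sum = 23.862 ≈ 23.9 days.

23.9 days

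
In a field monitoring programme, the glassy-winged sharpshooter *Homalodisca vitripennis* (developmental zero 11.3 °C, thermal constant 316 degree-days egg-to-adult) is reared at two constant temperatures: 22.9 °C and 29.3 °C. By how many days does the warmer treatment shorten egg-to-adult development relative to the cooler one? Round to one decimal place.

9.7 days

At 22.9 °C: 316 / (22.9 − 11.3) = 316 / 11.6 = 27.241 d.
At 29.3 °C: 316 / (29.3 − 11.3) = 316 / 18.0 = 17.556 d.
Difference = |27.241 − 17.556| = 9.686 ≈ 9.7 days.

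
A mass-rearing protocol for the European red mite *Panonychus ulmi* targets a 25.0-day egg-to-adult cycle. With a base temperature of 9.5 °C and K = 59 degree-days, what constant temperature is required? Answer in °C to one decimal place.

11.9 °C

Required daily accumulation = 59 / 25.0 = 2.360 DD/day.
T = T_base + 2.360 = 9.5 + 2.360 = 11.860 ≈ 11.9 °C.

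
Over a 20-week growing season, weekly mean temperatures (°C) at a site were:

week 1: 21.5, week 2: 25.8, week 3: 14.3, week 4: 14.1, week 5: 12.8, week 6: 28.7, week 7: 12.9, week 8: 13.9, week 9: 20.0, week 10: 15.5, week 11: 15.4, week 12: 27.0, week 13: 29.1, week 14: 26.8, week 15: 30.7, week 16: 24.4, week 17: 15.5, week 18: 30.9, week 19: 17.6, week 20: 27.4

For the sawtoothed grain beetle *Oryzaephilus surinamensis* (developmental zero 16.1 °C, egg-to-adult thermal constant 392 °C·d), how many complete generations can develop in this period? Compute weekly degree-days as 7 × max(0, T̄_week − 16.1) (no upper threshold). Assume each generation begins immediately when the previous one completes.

Weekly DD (7 × max(0, T̄ − 16.1)): 37.8, 67.9, 0.0, 0.0, 0.0, 88.2, 0.0, 0.0, 27.3, 0.0, 0.0, 76.3, 91.0, 74.9, 102.2, 58.1, 0.0, 103.6, 10.5, 79.1.
Season total = 816.9 DD.
Complete generations = ⌊816.9 / 392⌋ = 2.

2 generations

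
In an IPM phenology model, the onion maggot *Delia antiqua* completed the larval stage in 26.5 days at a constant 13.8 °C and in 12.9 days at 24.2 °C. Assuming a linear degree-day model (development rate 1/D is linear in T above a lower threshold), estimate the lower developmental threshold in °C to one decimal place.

3.9 °C

Equal thermal constants: D₁(T₁ − T_b) = D₂(T₂ − T_b).
26.5·(13.8 − T_b) = 12.9·(24.2 − T_b)
T_b = (26.5·13.8 − 12.9·24.2) / (26.5 − 12.9) = 53.52 / 13.6 = 3.935 °C ≈ 3.9 °C.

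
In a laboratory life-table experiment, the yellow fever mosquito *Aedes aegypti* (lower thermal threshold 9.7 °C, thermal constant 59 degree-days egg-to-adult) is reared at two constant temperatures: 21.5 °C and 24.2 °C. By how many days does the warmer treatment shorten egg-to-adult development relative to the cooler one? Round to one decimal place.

At 21.5 °C: 59 / (21.5 − 9.7) = 59 / 11.8 = 5.000 d.
At 24.2 °C: 59 / (24.2 − 9.7) = 59 / 14.5 = 4.069 d.
Difference = |5.000 − 4.069| = 0.931 ≈ 0.9 days.

0.9 days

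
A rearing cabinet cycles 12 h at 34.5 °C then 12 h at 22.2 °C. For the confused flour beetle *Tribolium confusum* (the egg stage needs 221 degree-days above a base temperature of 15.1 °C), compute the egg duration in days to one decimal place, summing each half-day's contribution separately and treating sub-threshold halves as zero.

16.7 days

Day half: max(0, 34.5 − 15.1) × 0.5 = 19.4 × 0.5 = 9.70 DD.
Night half: max(0, 22.2 − 15.1) × 0.5 = 7.1 × 0.5 = 3.55 DD.
Per 24 h: 13.25 DD/day.
Duration = 221 / 13.25 = 16.679 ≈ 16.7 days.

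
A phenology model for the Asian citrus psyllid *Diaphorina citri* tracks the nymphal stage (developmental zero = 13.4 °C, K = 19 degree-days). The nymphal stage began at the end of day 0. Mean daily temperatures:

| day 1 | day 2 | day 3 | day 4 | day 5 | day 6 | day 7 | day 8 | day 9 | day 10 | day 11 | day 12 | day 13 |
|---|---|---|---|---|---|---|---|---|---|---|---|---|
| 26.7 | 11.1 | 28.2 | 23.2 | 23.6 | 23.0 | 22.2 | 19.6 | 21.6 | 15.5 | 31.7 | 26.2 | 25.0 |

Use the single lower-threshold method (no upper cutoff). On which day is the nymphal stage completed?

Daily DD above 13.4 °C: 13.3, 0.0, 14.8, 9.8, 10.2, 9.6, 8.8, 6.2, 8.2, 2.1, 18.3, 12.8, 11.6.
Cumulative: 13.3, 13.3, 28.1, 37.9, 48.1, 57.7, 66.5, 72.7, 80.9, 83.0, 101.3, 114.1, 125.7.
The total first reaches 19 DD on day 3.

day 3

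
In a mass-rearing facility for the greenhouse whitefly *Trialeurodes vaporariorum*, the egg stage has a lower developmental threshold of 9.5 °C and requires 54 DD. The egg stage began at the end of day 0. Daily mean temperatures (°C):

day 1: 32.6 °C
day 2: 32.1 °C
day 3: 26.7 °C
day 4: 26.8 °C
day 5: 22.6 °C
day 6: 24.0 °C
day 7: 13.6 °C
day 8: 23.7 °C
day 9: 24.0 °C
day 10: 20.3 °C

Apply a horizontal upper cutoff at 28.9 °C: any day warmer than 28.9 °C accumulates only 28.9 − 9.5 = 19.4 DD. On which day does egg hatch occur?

Daily DD above 9.5 °C (capped at 19.4): 19.4, 19.4, 17.2, 17.3, 13.1, 14.5, 4.1, 14.2, 14.5, 10.8.
Cumulative: 19.4, 38.8, 56.0, 73.3, 86.4, 100.9, 105.0, 119.2, 133.7, 144.5.
The total first reaches 54 DD on day 3.

day 3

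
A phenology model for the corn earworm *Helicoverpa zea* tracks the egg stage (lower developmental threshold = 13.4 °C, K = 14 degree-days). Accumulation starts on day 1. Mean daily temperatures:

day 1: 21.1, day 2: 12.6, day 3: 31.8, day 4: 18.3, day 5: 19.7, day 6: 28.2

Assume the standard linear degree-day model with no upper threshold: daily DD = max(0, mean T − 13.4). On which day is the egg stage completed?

Daily DD above 13.4 °C: 7.7, 0.0, 18.4, 4.9, 6.3, 14.8.
Cumulative: 7.7, 7.7, 26.1, 31.0, 37.3, 52.1.
The total first reaches 14 DD on day 3.

day 3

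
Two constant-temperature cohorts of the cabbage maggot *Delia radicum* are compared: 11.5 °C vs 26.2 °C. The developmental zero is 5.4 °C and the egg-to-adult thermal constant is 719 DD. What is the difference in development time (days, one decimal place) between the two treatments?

At 11.5 °C: 719 / (11.5 − 5.4) = 719 / 6.1 = 117.869 d.
At 26.2 °C: 719 / (26.2 − 5.4) = 719 / 20.8 = 34.567 d.
Difference = |117.869 − 34.567| = 83.302 ≈ 83.3 days.

83.3 days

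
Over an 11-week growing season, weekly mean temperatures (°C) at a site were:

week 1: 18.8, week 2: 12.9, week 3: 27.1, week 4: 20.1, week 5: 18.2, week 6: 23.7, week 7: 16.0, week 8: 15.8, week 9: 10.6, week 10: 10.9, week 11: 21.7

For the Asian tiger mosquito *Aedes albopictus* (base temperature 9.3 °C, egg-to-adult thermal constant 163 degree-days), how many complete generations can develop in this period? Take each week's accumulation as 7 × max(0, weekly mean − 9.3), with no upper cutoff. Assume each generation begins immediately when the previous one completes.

4 generations

Weekly DD (7 × max(0, T̄ − 9.3)): 66.5, 25.2, 124.6, 75.6, 62.3, 100.8, 46.9, 45.5, 9.1, 11.2, 86.8.
Season total = 654.5 DD.
Complete generations = ⌊654.5 / 163⌋ = 4.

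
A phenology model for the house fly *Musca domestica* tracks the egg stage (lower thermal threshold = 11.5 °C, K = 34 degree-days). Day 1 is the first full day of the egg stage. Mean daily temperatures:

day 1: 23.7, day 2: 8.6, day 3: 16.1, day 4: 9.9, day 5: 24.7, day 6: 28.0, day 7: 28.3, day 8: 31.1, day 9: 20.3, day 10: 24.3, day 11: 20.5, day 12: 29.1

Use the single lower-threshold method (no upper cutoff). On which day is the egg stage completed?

day 6

Daily DD above 11.5 °C: 12.2, 0.0, 4.6, 0.0, 13.2, 16.5, 16.8, 19.6, 8.8, 12.8, 9.0, 17.6.
Cumulative: 12.2, 12.2, 16.8, 16.8, 30.0, 46.5, 63.3, 82.9, 91.7, 104.5, 113.5, 131.1.
The total first reaches 34 DD on day 6.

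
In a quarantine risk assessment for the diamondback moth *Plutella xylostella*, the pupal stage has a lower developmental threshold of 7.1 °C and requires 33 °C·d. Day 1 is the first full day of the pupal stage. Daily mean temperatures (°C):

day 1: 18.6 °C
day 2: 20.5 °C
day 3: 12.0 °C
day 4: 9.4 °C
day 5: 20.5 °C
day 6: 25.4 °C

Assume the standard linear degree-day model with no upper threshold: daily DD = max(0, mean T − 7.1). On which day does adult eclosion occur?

day 5

Daily DD above 7.1 °C: 11.5, 13.4, 4.9, 2.3, 13.4, 18.3.
Cumulative: 11.5, 24.9, 29.8, 32.1, 45.5, 63.8.
The total first reaches 33 DD on day 5.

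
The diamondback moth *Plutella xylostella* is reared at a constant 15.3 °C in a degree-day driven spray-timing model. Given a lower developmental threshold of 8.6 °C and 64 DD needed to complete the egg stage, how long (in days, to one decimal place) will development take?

9.6 days

Daily accumulation = 15.3 − 8.6 = 6.7 DD/day.
Duration = 64 / 6.7 = 9.552 ≈ 9.6 days.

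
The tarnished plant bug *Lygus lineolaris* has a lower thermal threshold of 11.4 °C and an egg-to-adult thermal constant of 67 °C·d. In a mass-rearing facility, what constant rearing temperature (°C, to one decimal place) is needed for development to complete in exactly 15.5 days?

15.7 °C

Required daily accumulation = 67 / 15.5 = 4.323 DD/day.
T = T_base + 4.323 = 11.4 + 4.323 = 15.723 ≈ 15.7 °C.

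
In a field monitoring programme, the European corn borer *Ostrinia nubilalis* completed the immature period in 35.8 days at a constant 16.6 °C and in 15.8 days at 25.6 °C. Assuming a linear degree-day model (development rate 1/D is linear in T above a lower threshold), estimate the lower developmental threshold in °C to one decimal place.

9.5 °C

Linear rate model ⇒ the product D·(T − T_b) is constant across temperatures.
35.8·(16.6 − T_b) = 15.8·(25.6 − T_b)
T_b = (35.8·16.6 − 15.8·25.6) / (35.8 − 15.8) = 189.80 / 20.0 = 9.490 °C ≈ 9.5 °C.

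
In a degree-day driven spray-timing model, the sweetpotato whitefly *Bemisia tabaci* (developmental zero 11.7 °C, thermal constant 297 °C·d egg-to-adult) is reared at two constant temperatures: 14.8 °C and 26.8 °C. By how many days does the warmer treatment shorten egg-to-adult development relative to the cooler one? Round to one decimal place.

76.1 days

At 14.8 °C: 297 / (14.8 − 11.7) = 297 / 3.1 = 95.806 d.
At 26.8 °C: 297 / (26.8 − 11.7) = 297 / 15.1 = 19.669 d.
Difference = |95.806 − 19.669| = 76.138 ≈ 76.1 days.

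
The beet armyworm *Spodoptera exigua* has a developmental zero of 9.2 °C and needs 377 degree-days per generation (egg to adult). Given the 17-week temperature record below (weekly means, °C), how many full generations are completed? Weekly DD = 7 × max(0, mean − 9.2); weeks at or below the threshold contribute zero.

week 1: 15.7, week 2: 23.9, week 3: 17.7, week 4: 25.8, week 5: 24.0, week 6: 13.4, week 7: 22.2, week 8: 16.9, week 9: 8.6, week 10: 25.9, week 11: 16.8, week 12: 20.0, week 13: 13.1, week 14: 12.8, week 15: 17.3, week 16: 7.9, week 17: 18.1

2 generations

Weekly DD (7 × max(0, T̄ − 9.2)): 45.5, 102.9, 59.5, 116.2, 103.6, 29.4, 91.0, 53.9, 0.0, 116.9, 53.2, 75.6, 27.3, 25.2, 56.7, 0.0, 62.3.
Season total = 1019.2 DD.
Complete generations = ⌊1019.2 / 377⌋ = 2.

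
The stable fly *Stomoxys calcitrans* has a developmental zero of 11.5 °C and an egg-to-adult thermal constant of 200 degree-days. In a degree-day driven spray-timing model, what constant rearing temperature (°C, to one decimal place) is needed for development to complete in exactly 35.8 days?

17.1 °C

Required daily accumulation = 200 / 35.8 = 5.587 DD/day.
T = T_base + 5.587 = 11.5 + 5.587 = 17.087 ≈ 17.1 °C.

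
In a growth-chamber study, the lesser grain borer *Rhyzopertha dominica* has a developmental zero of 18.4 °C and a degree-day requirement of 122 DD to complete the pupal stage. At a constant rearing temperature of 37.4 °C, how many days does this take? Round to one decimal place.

Daily accumulation = 37.4 − 18.4 = 19.0 DD/day.
Duration = 122 / 19.0 = 6.421 ≈ 6.4 days.

6.4 days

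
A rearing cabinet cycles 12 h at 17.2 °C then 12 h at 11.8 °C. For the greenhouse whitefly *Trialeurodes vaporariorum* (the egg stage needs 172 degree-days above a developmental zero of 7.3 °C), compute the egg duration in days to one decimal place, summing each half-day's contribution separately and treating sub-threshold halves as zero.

23.9 days

Day half: max(0, 17.2 − 7.3) × 0.5 = 9.9 × 0.5 = 4.95 DD.
Night half: max(0, 11.8 − 7.3) × 0.5 = 4.5 × 0.5 = 2.25 DD.
Per 24 h: 7.20 DD/day.
Duration = 172 / 7.20 = 23.889 ≈ 23.9 days.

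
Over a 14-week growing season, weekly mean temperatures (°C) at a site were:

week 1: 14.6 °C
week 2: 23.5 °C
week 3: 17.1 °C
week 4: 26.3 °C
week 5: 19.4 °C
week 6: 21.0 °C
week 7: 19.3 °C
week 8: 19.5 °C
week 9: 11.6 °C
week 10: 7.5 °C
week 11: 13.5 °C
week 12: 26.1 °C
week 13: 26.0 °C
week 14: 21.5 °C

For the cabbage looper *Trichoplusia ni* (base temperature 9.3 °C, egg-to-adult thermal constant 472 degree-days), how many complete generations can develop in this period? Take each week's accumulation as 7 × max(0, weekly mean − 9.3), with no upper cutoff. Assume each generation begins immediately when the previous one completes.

Weekly DD (7 × max(0, T̄ − 9.3)): 37.1, 99.4, 54.6, 119.0, 70.7, 81.9, 70.0, 71.4, 16.1, 0.0, 29.4, 117.6, 116.9, 85.4.
Season total = 969.5 DD.
Complete generations = ⌊969.5 / 472⌋ = 2.

2 generations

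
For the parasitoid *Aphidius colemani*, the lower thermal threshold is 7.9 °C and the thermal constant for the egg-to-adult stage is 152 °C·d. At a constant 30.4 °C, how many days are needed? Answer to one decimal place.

6.8 days

Daily accumulation = 30.4 − 7.9 = 22.5 DD/day.
Duration = 152 / 22.5 = 6.756 ≈ 6.8 days.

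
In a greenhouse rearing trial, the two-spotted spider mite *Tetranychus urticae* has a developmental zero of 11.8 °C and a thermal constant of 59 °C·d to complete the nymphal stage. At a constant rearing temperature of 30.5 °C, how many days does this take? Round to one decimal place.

3.2 days

Daily accumulation = 30.5 − 11.8 = 18.7 DD/day.
Duration = 59 / 18.7 = 3.155 ≈ 3.2 days.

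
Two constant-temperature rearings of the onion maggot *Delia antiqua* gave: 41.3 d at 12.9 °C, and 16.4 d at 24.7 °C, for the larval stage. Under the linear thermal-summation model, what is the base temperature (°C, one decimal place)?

Linear rate model ⇒ the product D·(T − T_b) is constant across temperatures.
41.3·(12.9 − T_b) = 16.4·(24.7 − T_b)
T_b = (41.3·12.9 − 16.4·24.7) / (41.3 − 16.4) = 127.69 / 24.9 = 5.128 °C ≈ 5.1 °C.

5.1 °C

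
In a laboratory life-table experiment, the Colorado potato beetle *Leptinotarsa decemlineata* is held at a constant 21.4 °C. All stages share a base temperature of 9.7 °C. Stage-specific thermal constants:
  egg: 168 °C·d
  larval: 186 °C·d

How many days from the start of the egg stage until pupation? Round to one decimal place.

Daily accumulation at 21.4 °C = 21.4 − 9.7 = 11.7 DD/day.
Total K = 168 + 186 = 354 DD.
Total duration = 354 / 11.7 = 30.256 ≈ 30.3 days.

30.3 days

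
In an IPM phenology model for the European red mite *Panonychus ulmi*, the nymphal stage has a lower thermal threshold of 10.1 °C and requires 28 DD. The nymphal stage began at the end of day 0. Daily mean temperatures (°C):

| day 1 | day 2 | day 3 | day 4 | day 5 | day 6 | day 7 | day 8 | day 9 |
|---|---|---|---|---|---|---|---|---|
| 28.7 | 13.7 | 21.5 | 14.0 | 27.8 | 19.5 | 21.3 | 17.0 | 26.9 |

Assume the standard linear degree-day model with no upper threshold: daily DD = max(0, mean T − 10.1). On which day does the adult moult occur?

Daily DD above 10.1 °C: 18.6, 3.6, 11.4, 3.9, 17.7, 9.4, 11.2, 6.9, 16.8.
Cumulative: 18.6, 22.2, 33.6, 37.5, 55.2, 64.6, 75.8, 82.7, 99.5.
The total first reaches 28 DD on day 3.

day 3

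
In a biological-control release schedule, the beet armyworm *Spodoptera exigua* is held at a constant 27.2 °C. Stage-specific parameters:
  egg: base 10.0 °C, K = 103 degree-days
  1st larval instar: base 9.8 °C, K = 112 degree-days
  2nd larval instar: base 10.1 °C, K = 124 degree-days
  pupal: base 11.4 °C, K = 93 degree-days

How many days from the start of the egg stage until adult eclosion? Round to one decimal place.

25.6 days

egg: 103 / (27.2 − 10.0) = 103 / 17.2 = 5.988 d.
1st larval instar: 112 / (27.2 − 9.8) = 112 / 17.4 = 6.437 d.
2nd larval instar: 124 / (27.2 − 10.1) = 124 / 17.1 = 7.251 d.
pupal: 93 / (27.2 − 11.4) = 93 / 15.8 = 5.886 d.
Sum = 25.563 ≈ 25.6 days.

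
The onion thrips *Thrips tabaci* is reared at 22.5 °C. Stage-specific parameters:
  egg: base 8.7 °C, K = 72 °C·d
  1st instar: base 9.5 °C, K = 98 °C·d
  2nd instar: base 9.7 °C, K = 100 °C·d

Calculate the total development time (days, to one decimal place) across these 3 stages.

20.6 days

egg: 72 / (22.5 − 8.7) = 72 / 13.8 = 5.217 d.
1st instar: 98 / (22.5 − 9.5) = 98 / 13.0 = 7.538 d.
2nd instar: 100 / (22.5 − 9.7) = 100 / 12.8 = 7.812 d.
Sum = 20.568 ≈ 20.6 days.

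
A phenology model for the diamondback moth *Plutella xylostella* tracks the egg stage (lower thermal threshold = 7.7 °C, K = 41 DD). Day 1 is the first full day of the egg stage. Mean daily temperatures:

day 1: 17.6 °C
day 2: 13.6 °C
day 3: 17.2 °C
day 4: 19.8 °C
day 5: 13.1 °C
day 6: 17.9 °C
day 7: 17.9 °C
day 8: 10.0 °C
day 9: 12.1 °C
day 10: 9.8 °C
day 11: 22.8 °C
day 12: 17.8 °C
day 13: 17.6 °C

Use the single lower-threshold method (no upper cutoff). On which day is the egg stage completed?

Daily DD above 7.7 °C: 9.9, 5.9, 9.5, 12.1, 5.4, 10.2, 10.2, 2.3, 4.4, 2.1, 15.1, 10.1, 9.9.
Cumulative: 9.9, 15.8, 25.3, 37.4, 42.8, 53.0, 63.2, 65.5, 69.9, 72.0, 87.1, 97.2, 107.1.
The total first reaches 41 DD on day 5.

day 5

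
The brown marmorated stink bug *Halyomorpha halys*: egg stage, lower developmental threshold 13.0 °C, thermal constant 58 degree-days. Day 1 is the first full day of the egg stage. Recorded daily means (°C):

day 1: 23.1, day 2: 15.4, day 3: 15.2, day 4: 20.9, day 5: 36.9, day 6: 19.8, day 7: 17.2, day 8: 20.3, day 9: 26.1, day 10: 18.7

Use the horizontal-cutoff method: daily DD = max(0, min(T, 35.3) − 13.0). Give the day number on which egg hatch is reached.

Daily DD above 13.0 °C (capped at 22.3): 10.1, 2.4, 2.2, 7.9, 22.3, 6.8, 4.2, 7.3, 13.1, 5.7.
Cumulative: 10.1, 12.5, 14.7, 22.6, 44.9, 51.7, 55.9, 63.2, 76.3, 82.0.
The total first reaches 58 DD on day 8.

day 8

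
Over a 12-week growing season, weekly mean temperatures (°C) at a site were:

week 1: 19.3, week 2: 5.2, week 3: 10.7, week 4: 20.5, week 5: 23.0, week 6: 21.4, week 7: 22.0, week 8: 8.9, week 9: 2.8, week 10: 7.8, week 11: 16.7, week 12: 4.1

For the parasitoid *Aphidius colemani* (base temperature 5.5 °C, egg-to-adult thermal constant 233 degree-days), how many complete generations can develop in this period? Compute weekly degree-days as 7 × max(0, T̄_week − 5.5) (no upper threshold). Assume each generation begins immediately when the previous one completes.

Weekly DD (7 × max(0, T̄ − 5.5)): 96.6, 0.0, 36.4, 105.0, 122.5, 111.3, 115.5, 23.8, 0.0, 16.1, 78.4, 0.0.
Season total = 705.6 DD.
Complete generations = ⌊705.6 / 233⌋ = 3.

3 generations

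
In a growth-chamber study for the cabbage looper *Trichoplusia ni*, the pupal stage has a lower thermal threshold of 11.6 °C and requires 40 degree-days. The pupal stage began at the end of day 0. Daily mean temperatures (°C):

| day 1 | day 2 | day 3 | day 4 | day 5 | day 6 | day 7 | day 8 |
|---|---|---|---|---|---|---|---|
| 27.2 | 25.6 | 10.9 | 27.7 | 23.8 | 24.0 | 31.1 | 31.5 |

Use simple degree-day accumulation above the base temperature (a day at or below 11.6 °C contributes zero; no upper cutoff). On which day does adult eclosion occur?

day 4

Daily DD above 11.6 °C: 15.6, 14.0, 0.0, 16.1, 12.2, 12.4, 19.5, 19.9.
Cumulative: 15.6, 29.6, 29.6, 45.7, 57.9, 70.3, 89.8, 109.7.
The total first reaches 40 DD on day 4.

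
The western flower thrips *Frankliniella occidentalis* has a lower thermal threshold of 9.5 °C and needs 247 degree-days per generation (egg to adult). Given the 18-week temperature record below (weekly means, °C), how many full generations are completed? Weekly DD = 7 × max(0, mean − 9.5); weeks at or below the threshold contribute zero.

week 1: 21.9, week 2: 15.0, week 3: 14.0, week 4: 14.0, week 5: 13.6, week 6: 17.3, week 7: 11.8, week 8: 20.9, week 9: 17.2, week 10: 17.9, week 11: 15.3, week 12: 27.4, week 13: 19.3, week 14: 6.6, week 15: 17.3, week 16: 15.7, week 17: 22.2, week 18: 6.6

3 generations

Weekly DD (7 × max(0, T̄ − 9.5)): 86.8, 38.5, 31.5, 31.5, 28.7, 54.6, 16.1, 79.8, 53.9, 58.8, 40.6, 125.3, 68.6, 0.0, 54.6, 43.4, 88.9, 0.0.
Season total = 901.6 DD.
Complete generations = ⌊901.6 / 247⌋ = 3.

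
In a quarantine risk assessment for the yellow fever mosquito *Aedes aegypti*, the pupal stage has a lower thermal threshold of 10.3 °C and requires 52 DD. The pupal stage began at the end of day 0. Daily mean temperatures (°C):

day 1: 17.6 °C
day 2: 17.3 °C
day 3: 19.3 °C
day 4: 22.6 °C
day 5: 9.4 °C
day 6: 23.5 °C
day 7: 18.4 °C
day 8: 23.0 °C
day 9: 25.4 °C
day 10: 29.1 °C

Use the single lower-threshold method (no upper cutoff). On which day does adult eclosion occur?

Daily DD above 10.3 °C: 7.3, 7.0, 9.0, 12.3, 0.0, 13.2, 8.1, 12.7, 15.1, 18.8.
Cumulative: 7.3, 14.3, 23.3, 35.6, 35.6, 48.8, 56.9, 69.6, 84.7, 103.5.
The total first reaches 52 DD on day 7.

day 7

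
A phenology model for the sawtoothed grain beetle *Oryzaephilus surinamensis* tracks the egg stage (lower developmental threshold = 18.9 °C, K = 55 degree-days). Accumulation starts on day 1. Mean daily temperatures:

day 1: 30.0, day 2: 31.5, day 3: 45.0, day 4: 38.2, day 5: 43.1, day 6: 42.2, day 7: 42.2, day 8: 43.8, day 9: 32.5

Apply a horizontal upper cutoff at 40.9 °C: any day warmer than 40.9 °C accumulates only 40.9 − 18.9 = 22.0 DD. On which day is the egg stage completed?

Daily DD above 18.9 °C (capped at 22.0): 11.1, 12.6, 22.0, 19.3, 22.0, 22.0, 22.0, 22.0, 13.6.
Cumulative: 11.1, 23.7, 45.7, 65.0, 87.0, 109.0, 131.0, 153.0, 166.6.
The total first reaches 55 DD on day 4.

day 4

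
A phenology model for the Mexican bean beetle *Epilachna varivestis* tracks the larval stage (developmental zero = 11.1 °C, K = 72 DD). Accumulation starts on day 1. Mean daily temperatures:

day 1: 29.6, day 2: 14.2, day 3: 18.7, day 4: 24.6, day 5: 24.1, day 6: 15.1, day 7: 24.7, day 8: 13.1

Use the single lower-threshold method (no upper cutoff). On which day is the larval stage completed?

day 7

Daily DD above 11.1 °C: 18.5, 3.1, 7.6, 13.5, 13.0, 4.0, 13.6, 2.0.
Cumulative: 18.5, 21.6, 29.2, 42.7, 55.7, 59.7, 73.3, 75.3.
The total first reaches 72 DD on day 7.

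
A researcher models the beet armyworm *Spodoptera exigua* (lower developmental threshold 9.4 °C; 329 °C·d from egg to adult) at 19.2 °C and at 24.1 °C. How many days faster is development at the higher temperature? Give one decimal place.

11.2 days

At 19.2 °C: 329 / (19.2 − 9.4) = 329 / 9.8 = 33.571 d.
At 24.1 °C: 329 / (24.1 − 9.4) = 329 / 14.7 = 22.381 d.
Difference = |33.571 − 22.381| = 11.190 ≈ 11.2 days.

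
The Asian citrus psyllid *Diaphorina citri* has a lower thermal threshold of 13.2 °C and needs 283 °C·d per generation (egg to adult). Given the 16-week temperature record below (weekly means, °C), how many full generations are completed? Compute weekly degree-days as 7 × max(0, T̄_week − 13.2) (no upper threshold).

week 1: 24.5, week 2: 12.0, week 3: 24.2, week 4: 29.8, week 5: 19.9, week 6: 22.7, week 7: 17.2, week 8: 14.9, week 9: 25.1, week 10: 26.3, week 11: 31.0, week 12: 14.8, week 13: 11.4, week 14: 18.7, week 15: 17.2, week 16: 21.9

3 generations

Weekly DD (7 × max(0, T̄ − 13.2)): 79.1, 0.0, 77.0, 116.2, 46.9, 66.5, 28.0, 11.9, 83.3, 91.7, 124.6, 11.2, 0.0, 38.5, 28.0, 60.9.
Season total = 863.8 DD.
Complete generations = ⌊863.8 / 283⌋ = 3.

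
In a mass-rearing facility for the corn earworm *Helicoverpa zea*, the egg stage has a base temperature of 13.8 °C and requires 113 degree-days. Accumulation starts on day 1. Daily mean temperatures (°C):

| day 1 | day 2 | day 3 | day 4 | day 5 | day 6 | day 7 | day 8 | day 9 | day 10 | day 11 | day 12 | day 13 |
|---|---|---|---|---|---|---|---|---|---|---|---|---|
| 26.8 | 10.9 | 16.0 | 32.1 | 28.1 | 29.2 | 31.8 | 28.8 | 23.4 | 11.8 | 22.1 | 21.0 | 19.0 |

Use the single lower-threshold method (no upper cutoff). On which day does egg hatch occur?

day 11

Daily DD above 13.8 °C: 13.0, 0.0, 2.2, 18.3, 14.3, 15.4, 18.0, 15.0, 9.6, 0.0, 8.3, 7.2, 5.2.
Cumulative: 13.0, 13.0, 15.2, 33.5, 47.8, 63.2, 81.2, 96.2, 105.8, 105.8, 114.1, 121.3, 126.5.
The total first reaches 113 DD on day 11.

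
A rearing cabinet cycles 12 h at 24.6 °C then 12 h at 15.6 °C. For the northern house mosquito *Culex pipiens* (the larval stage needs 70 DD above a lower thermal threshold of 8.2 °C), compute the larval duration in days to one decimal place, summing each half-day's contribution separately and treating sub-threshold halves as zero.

5.9 days

Day half: max(0, 24.6 − 8.2) × 0.5 = 16.4 × 0.5 = 8.20 DD.
Night half: max(0, 15.6 − 8.2) × 0.5 = 7.4 × 0.5 = 3.70 DD.
Per 24 h: 11.90 DD/day.
Duration = 70 / 11.90 = 5.882 ≈ 5.9 days.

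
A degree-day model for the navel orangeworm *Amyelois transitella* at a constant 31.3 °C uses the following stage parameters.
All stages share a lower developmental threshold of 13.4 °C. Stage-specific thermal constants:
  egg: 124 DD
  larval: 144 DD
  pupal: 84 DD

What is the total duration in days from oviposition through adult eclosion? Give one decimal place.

Daily accumulation at 31.3 °C = 31.3 − 13.4 = 17.9 DD/day.
Total K = 124 + 144 + 84 = 352 DD.
Total duration = 352 / 17.9 = 19.665 ≈ 19.7 days.

19.7 days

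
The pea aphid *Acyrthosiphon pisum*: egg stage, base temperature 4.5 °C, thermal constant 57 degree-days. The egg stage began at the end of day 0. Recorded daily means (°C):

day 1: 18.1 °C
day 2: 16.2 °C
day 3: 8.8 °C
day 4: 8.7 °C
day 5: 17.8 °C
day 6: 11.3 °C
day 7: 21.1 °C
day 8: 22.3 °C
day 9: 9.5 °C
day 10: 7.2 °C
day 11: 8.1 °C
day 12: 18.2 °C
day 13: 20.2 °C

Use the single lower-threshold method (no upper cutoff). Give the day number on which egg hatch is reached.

Daily DD above 4.5 °C: 13.6, 11.7, 4.3, 4.2, 13.3, 6.8, 16.6, 17.8, 5.0, 2.7, 3.6, 13.7, 15.7.
Cumulative: 13.6, 25.3, 29.6, 33.8, 47.1, 53.9, 70.5, 88.3, 93.3, 96.0, 99.6, 113.3, 129.0.
The total first reaches 57 DD on day 7.

day 7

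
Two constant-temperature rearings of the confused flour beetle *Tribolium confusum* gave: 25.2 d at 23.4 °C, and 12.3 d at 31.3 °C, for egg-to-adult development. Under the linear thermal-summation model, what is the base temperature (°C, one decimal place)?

Linear rate model ⇒ the product D·(T − T_b) is constant across temperatures.
25.2·(23.4 − T_b) = 12.3·(31.3 − T_b)
T_b = (25.2·23.4 − 12.3·31.3) / (25.2 − 12.3) = 204.69 / 12.9 = 15.867 °C ≈ 15.9 °C.

15.9 °C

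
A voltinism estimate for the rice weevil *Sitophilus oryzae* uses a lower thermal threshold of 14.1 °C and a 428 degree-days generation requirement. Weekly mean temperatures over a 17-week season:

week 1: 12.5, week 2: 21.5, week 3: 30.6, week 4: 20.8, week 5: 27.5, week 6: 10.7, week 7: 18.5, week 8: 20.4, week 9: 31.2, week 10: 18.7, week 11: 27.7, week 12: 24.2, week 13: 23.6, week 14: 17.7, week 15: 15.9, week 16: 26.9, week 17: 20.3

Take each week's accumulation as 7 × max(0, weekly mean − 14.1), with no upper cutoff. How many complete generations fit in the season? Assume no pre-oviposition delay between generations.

2 generations

Weekly DD (7 × max(0, T̄ − 14.1)): 0.0, 51.8, 115.5, 46.9, 93.8, 0.0, 30.8, 44.1, 119.7, 32.2, 95.2, 70.7, 66.5, 25.2, 12.6, 89.6, 43.4.
Season total = 938.0 DD.
Complete generations = ⌊938.0 / 428⌋ = 2.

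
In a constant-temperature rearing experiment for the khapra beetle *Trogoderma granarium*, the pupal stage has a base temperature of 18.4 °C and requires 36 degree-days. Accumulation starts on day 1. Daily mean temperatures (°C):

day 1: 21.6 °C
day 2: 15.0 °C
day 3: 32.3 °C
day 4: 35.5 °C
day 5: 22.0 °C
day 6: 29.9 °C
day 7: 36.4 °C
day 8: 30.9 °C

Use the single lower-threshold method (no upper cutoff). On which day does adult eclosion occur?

day 5

Daily DD above 18.4 °C: 3.2, 0.0, 13.9, 17.1, 3.6, 11.5, 18.0, 12.5.
Cumulative: 3.2, 3.2, 17.1, 34.2, 37.8, 49.3, 67.3, 79.8.
The total first reaches 36 DD on day 5.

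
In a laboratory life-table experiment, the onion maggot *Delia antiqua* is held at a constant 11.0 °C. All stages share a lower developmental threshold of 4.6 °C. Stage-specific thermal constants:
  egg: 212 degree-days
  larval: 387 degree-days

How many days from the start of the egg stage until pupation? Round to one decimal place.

93.6 days

Daily accumulation at 11.0 °C = 11.0 − 4.6 = 6.4 DD/day.
Total K = 212 + 387 = 599 DD.
Total duration = 599 / 6.4 = 93.594 ≈ 93.6 days.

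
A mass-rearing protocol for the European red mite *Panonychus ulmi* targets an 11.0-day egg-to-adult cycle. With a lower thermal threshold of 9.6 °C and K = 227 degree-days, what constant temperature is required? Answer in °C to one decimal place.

30.2 °C

Required daily accumulation = 227 / 11.0 = 20.636 DD/day.
T = T_base + 20.636 = 9.6 + 20.636 = 30.236 ≈ 30.2 °C.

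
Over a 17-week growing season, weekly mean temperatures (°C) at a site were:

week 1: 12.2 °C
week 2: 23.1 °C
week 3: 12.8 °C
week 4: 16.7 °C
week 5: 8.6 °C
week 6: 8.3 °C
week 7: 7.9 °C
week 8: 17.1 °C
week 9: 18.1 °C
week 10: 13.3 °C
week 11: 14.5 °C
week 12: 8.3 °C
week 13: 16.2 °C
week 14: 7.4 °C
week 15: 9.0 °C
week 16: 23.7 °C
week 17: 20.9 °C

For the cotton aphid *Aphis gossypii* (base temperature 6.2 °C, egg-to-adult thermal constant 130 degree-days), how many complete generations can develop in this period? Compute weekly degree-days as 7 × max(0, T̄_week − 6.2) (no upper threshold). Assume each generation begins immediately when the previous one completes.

7 generations

Weekly DD (7 × max(0, T̄ − 6.2)): 42.0, 118.3, 46.2, 73.5, 16.8, 14.7, 11.9, 76.3, 83.3, 49.7, 58.1, 14.7, 70.0, 8.4, 19.6, 122.5, 102.9.
Season total = 928.9 DD.
Complete generations = ⌊928.9 / 130⌋ = 7.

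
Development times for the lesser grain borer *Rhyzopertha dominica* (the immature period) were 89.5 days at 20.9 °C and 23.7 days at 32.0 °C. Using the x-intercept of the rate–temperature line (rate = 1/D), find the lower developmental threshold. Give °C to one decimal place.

16.9 °C

Under the model K = D·(T − T_b), so D₁·(T₁ − T_b) = D₂·(T₂ − T_b).
89.5·(20.9 − T_b) = 23.7·(32.0 − T_b)
T_b = (89.5·20.9 − 23.7·32.0) / (89.5 − 23.7) = 1112.15 / 65.8 = 16.902 °C ≈ 16.9 °C.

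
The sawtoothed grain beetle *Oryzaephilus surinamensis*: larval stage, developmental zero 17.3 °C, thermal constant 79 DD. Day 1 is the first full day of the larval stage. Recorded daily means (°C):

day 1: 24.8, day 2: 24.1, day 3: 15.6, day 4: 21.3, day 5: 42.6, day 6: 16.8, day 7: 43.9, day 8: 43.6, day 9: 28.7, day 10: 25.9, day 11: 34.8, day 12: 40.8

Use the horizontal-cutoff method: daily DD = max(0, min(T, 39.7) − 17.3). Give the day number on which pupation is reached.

day 8

Daily DD above 17.3 °C (capped at 22.4): 7.5, 6.8, 0.0, 4.0, 22.4, 0.0, 22.4, 22.4, 11.4, 8.6, 17.5, 22.4.
Cumulative: 7.5, 14.3, 14.3, 18.3, 40.7, 40.7, 63.1, 85.5, 96.9, 105.5, 123.0, 145.4.
The total first reaches 79 DD on day 8.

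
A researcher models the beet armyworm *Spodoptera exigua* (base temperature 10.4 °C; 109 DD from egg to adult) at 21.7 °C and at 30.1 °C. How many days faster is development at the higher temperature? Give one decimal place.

4.1 days

At 21.7 °C: 109 / (21.7 − 10.4) = 109 / 11.3 = 9.646 d.
At 30.1 °C: 109 / (30.1 − 10.4) = 109 / 19.7 = 5.533 d.
Difference = |9.646 − 5.533| = 4.113 ≈ 4.1 days.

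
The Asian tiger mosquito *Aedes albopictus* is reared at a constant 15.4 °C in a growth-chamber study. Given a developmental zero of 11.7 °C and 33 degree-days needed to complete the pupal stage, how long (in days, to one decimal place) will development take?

Daily accumulation = 15.4 − 11.7 = 3.7 DD/day.
Duration = 33 / 3.7 = 8.919 ≈ 8.9 days.

8.9 days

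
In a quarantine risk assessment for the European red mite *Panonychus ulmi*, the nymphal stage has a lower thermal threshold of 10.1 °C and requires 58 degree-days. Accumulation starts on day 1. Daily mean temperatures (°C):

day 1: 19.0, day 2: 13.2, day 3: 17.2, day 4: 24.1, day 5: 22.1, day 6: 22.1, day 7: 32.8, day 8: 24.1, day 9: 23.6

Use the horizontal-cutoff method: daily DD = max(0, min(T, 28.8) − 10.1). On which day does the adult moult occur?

day 7

Daily DD above 10.1 °C (capped at 18.7): 8.9, 3.1, 7.1, 14.0, 12.0, 12.0, 18.7, 14.0, 13.5.
Cumulative: 8.9, 12.0, 19.1, 33.1, 45.1, 57.1, 75.8, 89.8, 103.3.
The total first reaches 58 DD on day 7.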